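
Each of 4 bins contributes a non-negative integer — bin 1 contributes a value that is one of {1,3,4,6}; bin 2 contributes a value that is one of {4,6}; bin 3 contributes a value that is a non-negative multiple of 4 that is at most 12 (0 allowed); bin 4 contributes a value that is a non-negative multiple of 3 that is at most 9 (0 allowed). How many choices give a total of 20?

The generating function for the choices is (t + t^3 + t^4 + t^6)·(t^4 + t^6)·(1 + t^4 + t^8 + t^12)·(1 + t^3 + t^6 + t^9); the count is [t^20].
(t + t^3 + t^4 + t^6) has coefficients 0,1,0,1,1,0,1 for degrees 0…6.
(t^4 + t^6) has coefficients 0,0,0,0,1,0,1,0,0,0,0,0,0,0,0,0,0,0,0,0,0 for degrees 0…20.
Multiplying by (1 + t^4 + t^8 + t^12) gives running coefficients 0,0,0,0,1,0,1,0,1,0,1,0,1,0,1,0,1,0,1,0,0 for degrees 0…20.
Finally multiplying by (1 + t^3 + t^6 + t^9), the product of all factors after the first has coefficients 0,0,0,0,1,0,1,1,1,1,2,1,2,2,2,2,2,2,2,2,1 for degrees 0…20.
[t^20] = 1·2 + 1·2 + 1·2 + 1·2 = 8.

8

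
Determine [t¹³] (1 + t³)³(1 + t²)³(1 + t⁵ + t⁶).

(1 + t³)³ has coefficients 1,0,0,3,0,0,3,0,0,1 for degrees 0…9.
(1 + t²)³ has coefficients 1,0,3,0,3,0,1,0,0,0,0,0,0,0 for degrees 0…13.
Finally multiplying by (1 + t⁵ + t⁶), the product of all factors after the first has coefficients 1,0,3,0,3,1,2,3,3,3,3,1,1,0 for degrees 0…13.
[t¹³] = 1·0 + 3·3 + 3·3 + 1·3 = 21.

21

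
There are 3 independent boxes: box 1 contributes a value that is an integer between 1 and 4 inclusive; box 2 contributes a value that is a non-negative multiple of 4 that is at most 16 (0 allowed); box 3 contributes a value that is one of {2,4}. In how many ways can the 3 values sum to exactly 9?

The generating function for the choices is (q + q² + q³ + q⁴)·(1 + q⁴ + q⁸ + q¹² + q¹⁶)·(q² + q⁴); the count is [q⁹].
(q + q² + q³ + q⁴) has coefficients 0,1,1,1,1 for degrees 0…4.
(1 + q⁴ + q⁸ + q¹² + q¹⁶) has coefficients 1,0,0,0,1,0,0,0,1,0 for degrees 0…9.
Finally multiplying by (q² + q⁴), the product of all factors after the first has coefficients 0,0,1,0,1,0,1,0,1,0 for degrees 0…9.
[q⁹] = 1·1 + 1·0 + 1·1 + 1·0 = 2.

2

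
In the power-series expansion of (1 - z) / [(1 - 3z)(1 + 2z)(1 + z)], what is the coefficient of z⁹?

The denominator gives the recurrence a_n = 7a_(n−2) + 6a_(n−3) for n ≥ 3; the numerator fixes a_0 = 1, a_1 = -1, a_2 = 7.
Iterating: 1, -1, 7, -1, 43, 35, 295, 503, 2275, 5291, so a_9 = 5291.

5291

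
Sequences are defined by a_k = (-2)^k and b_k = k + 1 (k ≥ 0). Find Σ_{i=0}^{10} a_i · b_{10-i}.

459

The convolution is the x^10 coefficient of A(x)B(x).
Σ = 1·11 − 2·10 + 4·9 − 8·8 + 16·7 − 32·6 + 64·5 − 128·4 + 256·3 − 512·2 + 1024·1 = 459.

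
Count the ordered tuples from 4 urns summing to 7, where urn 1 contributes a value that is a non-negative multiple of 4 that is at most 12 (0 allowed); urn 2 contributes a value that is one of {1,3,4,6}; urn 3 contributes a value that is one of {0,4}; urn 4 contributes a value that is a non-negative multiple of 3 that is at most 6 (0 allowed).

4

The generating function for the choices is (1 + y^4 + y^8 + y^12)·(y + y^3 + y^4 + y^6)·(1 + y^4)·(1 + y^3 + y^6); the count is [y^7].
(1 + y^4 + y^8 + y^12) has coefficients 1,0,0,0,1,0,0,0 for degrees 0…7.
(y + y^3 + y^4 + y^6) has coefficients 0,1,0,1,1,0,1,0 for degrees 0…7.
Multiplying by (1 + y^4) gives running coefficients 0,1,0,1,1,1,1,1 for degrees 0…7.
Finally multiplying by (1 + y^3 + y^6), the product of all factors after the first has coefficients 0,1,0,1,2,1,2,3 for degrees 0…7.
[y^7] = 1·3 + 1·1 = 4.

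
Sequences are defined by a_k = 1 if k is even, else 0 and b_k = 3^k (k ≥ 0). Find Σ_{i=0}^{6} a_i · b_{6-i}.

Write out a_i and b_{6-i} for i = 0,…,6 and sum the products.
Σ = 1·729 + 0·243 + 1·81 + 0·27 + 1·9 + 0·3 + 1·1 = 820.

820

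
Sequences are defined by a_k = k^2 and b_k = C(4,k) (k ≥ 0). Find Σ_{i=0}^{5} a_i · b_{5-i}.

160

This is [x^5] in the product of the two ordinary generating functions.
Σ = 0·0 + 1·1 + 4·4 + 9·6 + 16·4 + 25·1 = 160.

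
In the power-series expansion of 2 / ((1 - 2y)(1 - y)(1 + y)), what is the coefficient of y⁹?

Partial fractions give a closed form: a_n = (8/3)·2^n + (-1)·1^n + (1/3)·(-1)^n.
At n = 9: a_9 = 1364.

1364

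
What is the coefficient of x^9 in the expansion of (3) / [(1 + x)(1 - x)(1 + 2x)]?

Partial fractions give a closed form: a_n = (-3/2)·(-1)^n + (1/2)·1^n + (4)·(-2)^n.
At n = 9: a_9 = -2046.

-2046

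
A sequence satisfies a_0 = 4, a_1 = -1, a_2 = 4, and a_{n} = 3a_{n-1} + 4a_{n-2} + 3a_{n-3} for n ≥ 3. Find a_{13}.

The ordinary generating function has denominator 1 - 3z - 4z^2 - 3z^3.
Iterating the recurrence: a_0,…,a_{13} = 4, -1, 4, 20, 73, 311, 1285, 5318, 22027, 91208, 377686, 1563971, 6476281, 26817785.

26817785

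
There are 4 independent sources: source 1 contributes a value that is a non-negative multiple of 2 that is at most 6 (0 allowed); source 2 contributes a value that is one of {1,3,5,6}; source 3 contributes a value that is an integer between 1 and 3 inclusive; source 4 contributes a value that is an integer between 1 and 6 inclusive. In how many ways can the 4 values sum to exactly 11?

29

The generating function for the choices is (1 + x² + x⁴ + x⁶)·(x + x³ + x⁵ + x⁶)·(x + x² + x³)·(x + x² + x³ + x⁴ + x⁵ + x⁶); the count is [x¹¹].
(1 + x² + x⁴ + x⁶) has coefficients 1,0,1,0,1,0,1 for degrees 0…6.
(x + x³ + x⁵ + x⁶) has coefficients 0,1,0,1,0,1,1,0,0,0,0,0 for degrees 0…11.
Multiplying by (x + x² + x³) gives running coefficients 0,0,1,1,2,1,2,2,2,1,0,0 for degrees 0…11.
Finally multiplying by (x + x² + x³ + x⁴ + x⁵ + x⁶), the product of all factors after the first has coefficients 0,0,0,1,2,4,5,7,9,10,10,8 for degrees 0…11.
[x¹¹] = 1·8 + 1·10 + 1·7 + 1·4 = 29.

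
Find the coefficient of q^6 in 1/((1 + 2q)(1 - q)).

43

Partial fractions give a closed form: a_n = (2/3)·(-2)^n + (1/3)·1^n.
At n = 6: a_6 = 43.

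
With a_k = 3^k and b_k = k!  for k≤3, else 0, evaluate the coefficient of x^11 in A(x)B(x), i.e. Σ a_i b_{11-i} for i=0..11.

This is [x^11] in the product of the two ordinary generating functions.
Σ = 1·0 + 3·0 + 9·0 + 27·0 + 81·0 + 243·0 + 729·0 + 2187·0 + 6561·6 + 19683·2 + 59049·1 + 177147·1 = 314928.

314928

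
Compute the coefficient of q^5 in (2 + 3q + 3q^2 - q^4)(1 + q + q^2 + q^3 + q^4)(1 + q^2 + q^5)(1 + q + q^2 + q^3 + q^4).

58

(2 + 3q + 3q^2 - q^4) has coefficients 2,3,3,0,-1 for degrees 0…4.
(1 + q + q^2 + q^3 + q^4) has coefficients 1,1,1,1,1,0 for degrees 0…5.
Multiplying by (1 + q^2 + q^5) gives running coefficients 1,1,2,2,2,2 for degrees 0…5.
Finally multiplying by (1 + q + q^2 + q^3 + q^4), the product of all factors after the first has coefficients 1,2,4,6,8,9 for degrees 0…5.
[q^5] = 2·9 + 3·8 + 3·6 − 1·2 = 58.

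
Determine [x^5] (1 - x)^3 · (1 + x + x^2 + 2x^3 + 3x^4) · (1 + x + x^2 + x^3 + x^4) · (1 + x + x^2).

-4

(1 - x)^3 has coefficients 1,-3,3,-1 for degrees 0…3.
(1 + x + x^2 + 2x^3 + 3x^4) has coefficients 1,1,1,2,3,0 for degrees 0…5.
Multiplying by (1 + x + x^2 + x^3 + x^4) gives running coefficients 1,2,3,5,8,7 for degrees 0…5.
Finally multiplying by (1 + x + x^2), the product of all factors after the first has coefficients 1,3,6,10,16,20 for degrees 0…5.
[x^5] = 1·20 − 3·16 + 3·10 − 1·6 = -4.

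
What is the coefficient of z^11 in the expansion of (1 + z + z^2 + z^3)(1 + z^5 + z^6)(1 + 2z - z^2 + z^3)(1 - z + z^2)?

(1 + z + z^2 + z^3) has coefficients 1,1,1,1 for degrees 0…3.
(1 + z^5 + z^6) has coefficients 1,0,0,0,0,1,1,0,0,0,0,0 for degrees 0…11.
Multiplying by (1 + 2z - z^2 + z^3) gives running coefficients 1,2,-1,1,0,1,3,1,0,1,0,0 for degrees 0…11.
Finally multiplying by (1 - z + z^2), the product of all factors after the first has coefficients 1,1,-2,4,-2,2,2,-1,2,2,-1,1 for degrees 0…11.
[z^11] = 1·1 + 1·(-1) + 1·2 + 1·2 = 4.

4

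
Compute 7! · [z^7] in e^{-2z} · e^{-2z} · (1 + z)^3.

The EGF product rule gives c_7 = Σ_{k_1+k_2+k_3=7} C(7; k_1,k_2,k_3) · ∏ g_i(k_i), where e^{-2z} gives (-2)^k; e^{-2z} gives (-2)^k; (1+z)^3 gives the falling factorial (3)_k.
g_1(k) for k = 0…7: 1, -2, 4, -8, 16, -32, 64, -128.
g_2(k) for k = 0…7: 1, -2, 4, -8, 16, -32, 64, -128.
g_3(k) for k = 0…7: 1, 3, 6, 6, 0, 0, 0, 0.
First combine the last two factors: h(k) = Σ_j C(k,j)·g_2(j)·g_3(k−j) for k = 0…7: 1, 1, -2, -2, 16, -32, -32, 544.
c_7 = Σ_k C(7,k)·g_1(k)·h(7−k) = 1·1·544 + 7·(-2)·(-32) + 21·4·(-32) + 35·(-8)·16 + 35·16·(-2) + 21·(-32)·(-2) + 7·64·1 + 1·(-128)·1 = 544 + 448 − 2688 − 4480 − 1120 + 1344 + 448 − 128 = -5632.

-5632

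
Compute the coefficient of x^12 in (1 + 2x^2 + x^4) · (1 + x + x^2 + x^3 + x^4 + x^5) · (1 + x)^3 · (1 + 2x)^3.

261

(1 + 2x^2 + x^4) has coefficients 1,0,2,0,1 for degrees 0…4.
(1 + x + x^2 + x^3 + x^4 + x^5) has coefficients 1,1,1,1,1,1,0,0,0,0,0,0,0 for degrees 0…12.
Multiplying by (1 + x)^3 gives running coefficients 1,4,7,8,8,8,7,4,1,0,0,0,0 for degrees 0…12.
Finally multiplying by (1 + 2x)^3, the product of all factors after the first has coefficients 1,10,43,106,172,208,215,206,173,110,44,8,0 for degrees 0…12.
[x^12] = 1·0 + 2·44 + 1·173 = 261.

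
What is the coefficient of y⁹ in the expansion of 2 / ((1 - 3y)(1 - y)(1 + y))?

44286

Partial fractions give a closed form: a_n = (9/4)·3^n + (-1/2)·1^n + (1/4)·(-1)^n.
At n = 9: a_9 = 44286.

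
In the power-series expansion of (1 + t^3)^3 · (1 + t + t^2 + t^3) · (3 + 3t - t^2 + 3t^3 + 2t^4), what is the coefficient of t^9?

(1 + t^3)^3 has coefficients 1,0,0,3,0,0,3,0,0,1 for degrees 0…9.
(1 + t + t^2 + t^3) has coefficients 1,1,1,1,0,0,0,0,0,0 for degrees 0…9.
Finally multiplying by (3 + 3t - t^2 + 3t^3 + 2t^4), the product of all factors after the first has coefficients 3,6,5,8,7,4,5,2,0,0 for degrees 0…9.
[t^9] = 1·0 + 3·5 + 3·8 + 1·3 = 42.

42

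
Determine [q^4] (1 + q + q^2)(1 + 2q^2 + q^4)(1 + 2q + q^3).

(1 + q + q^2) has coefficients 1,1,1 for degrees 0…2.
(1 + 2q^2 + q^4) has coefficients 1,0,2,0,1 for degrees 0…4.
Finally multiplying by (1 + 2q + q^3), the product of all factors after the first has coefficients 1,2,2,5,1 for degrees 0…4.
[q^4] = 1·1 + 1·5 + 1·2 = 8.

8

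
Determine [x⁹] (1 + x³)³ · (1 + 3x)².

1

(1 + x³)³ has coefficients 1,0,0,3,0,0,3,0,0,1 for degrees 0…9.
(1 + 3x)² has coefficients 1,6,9,0,0,0,0,0,0,0 for degrees 0…9.
[x⁹] = 1·0 + 3·0 + 3·0 + 1·1 = 1.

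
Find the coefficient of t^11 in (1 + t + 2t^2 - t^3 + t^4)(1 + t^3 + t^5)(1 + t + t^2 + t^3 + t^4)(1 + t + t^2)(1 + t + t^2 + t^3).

71

(1 + t + 2t^2 - t^3 + t^4) has coefficients 1,1,2,-1,1 for degrees 0…4.
(1 + t^3 + t^5) has coefficients 1,0,0,1,0,1,0,0,0,0,0,0 for degrees 0…11.
Multiplying by (1 + t + t^2 + t^3 + t^4) gives running coefficients 1,1,1,2,2,2,2,2,1,1,0,0 for degrees 0…11.
Multiplying by (1 + t + t^2) gives running coefficients 1,2,3,4,5,6,6,6,5,4,2,1 for degrees 0…11.
Finally multiplying by (1 + t + t^2 + t^3), the product of all factors after the first has coefficients 1,3,6,10,14,18,21,23,23,21,17,12 for degrees 0…11.
[t^11] = 1·12 + 1·17 + 2·21 − 1·23 + 1·23 = 71.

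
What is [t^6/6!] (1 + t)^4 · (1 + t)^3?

The EGF product rule gives c_6 = Σ_{k_1+k_2=6} C(6; k_1,k_2) · ∏ g_i(k_i), where (1+t)^4 gives the falling factorial (4)_k; (1+t)^3 gives the falling factorial (3)_k.
g_1(k) for k = 0…6: 1, 4, 12, 24, 24, 0, 0.
g_2(k) for k = 0…6: 1, 3, 6, 6, 0, 0, 0.
c_6 = Σ_k C(6,k)·g_1(k)·g_2(6−k) = 20·24·6 + 15·24·6 = 2880 + 2160 = 5040.

5040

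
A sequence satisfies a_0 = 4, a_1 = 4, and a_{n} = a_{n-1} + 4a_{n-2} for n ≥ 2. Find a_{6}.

The ordinary generating function has denominator 1 - z - 4z^2.
Iterating the recurrence: a_0,…,a_{6} = 4, 4, 20, 36, 116, 260, 724.

724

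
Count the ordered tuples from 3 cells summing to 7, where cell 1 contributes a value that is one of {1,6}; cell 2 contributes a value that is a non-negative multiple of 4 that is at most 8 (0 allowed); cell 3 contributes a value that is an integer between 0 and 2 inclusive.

The generating function for the choices is (t + t⁶)·(1 + t⁴ + t⁸)·(1 + t + t²); the count is [t⁷].
(t + t⁶) has coefficients 0,1,0,0,0,0,1 for degrees 0…6.
(1 + t⁴ + t⁸) has coefficients 1,0,0,0,1,0,0,0 for degrees 0…7.
Finally multiplying by (1 + t + t²), the product of all factors after the first has coefficients 1,1,1,0,1,1,1,0 for degrees 0…7.
[t⁷] = 1·1 + 1·1 = 2.

2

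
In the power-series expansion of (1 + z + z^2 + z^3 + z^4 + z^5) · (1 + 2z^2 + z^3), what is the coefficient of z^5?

(1 + z + z^2 + z^3 + z^4 + z^5) has coefficients 1,1,1,1,1,1 for degrees 0…5.
(1 + 2z^2 + z^3) has coefficients 1,0,2,1,0,0 for degrees 0…5.
[z^5] = 1·0 + 1·0 + 1·1 + 1·2 + 1·0 + 1·1 = 4.

4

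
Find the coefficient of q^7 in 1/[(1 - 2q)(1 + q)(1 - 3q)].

Partial fractions give a closed form: a_n = (-4/3)·2^n + (1/12)·(-1)^n + (9/4)·3^n.
At n = 7: a_7 = 4750.

4750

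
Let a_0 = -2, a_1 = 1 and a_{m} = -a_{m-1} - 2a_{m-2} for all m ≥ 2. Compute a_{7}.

The ordinary generating function has denominator 1 + t + 2t^2.
Iterating the recurrence: a_0,…,a_{7} = -2, 1, 3, -5, -1, 11, -9, -13.

-13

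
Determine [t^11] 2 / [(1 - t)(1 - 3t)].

531440

Partial fractions give a closed form: a_n = (-1)·1^n + (3)·3^n.
At n = 11: a_11 = 531440.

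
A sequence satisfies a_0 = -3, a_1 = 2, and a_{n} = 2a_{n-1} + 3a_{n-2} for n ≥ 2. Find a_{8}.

-1643

The ordinary generating function has denominator 1 - 2z - 3z^2.
Iterating the recurrence: a_0,…,a_{8} = -3, 2, -5, -4, -23, -58, -185, -544, -1643.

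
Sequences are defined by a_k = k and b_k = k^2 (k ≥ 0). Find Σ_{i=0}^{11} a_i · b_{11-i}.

This is [x^11] in the product of the two ordinary generating functions.
Σ = 0·121 + 1·100 + 2·81 + 3·64 + 4·49 + 5·36 + 6·25 + 7·16 + 8·9 + 9·4 + 10·1 + 11·0 = 1210.

1210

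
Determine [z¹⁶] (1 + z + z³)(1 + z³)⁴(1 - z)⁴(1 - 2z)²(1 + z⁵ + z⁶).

529

(1 + z + z³) has coefficients 1,1,0,1 for degrees 0…3.
(1 + z³)⁴ has coefficients 1,0,0,4,0,0,6,0,0,4,0,0,1,0,0,0,0 for degrees 0…16.
Multiplying by (1 - z)⁴ gives running coefficients 1,-4,6,0,-15,24,-10,-20,36,-20,-10,24,-15,0,6,-4,1 for degrees 0…16.
Multiplying by (1 - 2z)² gives running coefficients 1,-8,26,-40,9,84,-166,116,76,-244,214,-16,-151,156,-54,-28,41 for degrees 0…16.
Finally multiplying by (1 + z⁵ + z⁶), the product of all factors after the first has coefficients 1,-8,26,-40,9,85,-173,134,62,-275,307,-98,-201,348,-222,-58,239 for degrees 0…16.
[z¹⁶] = 1·239 + 1·(-58) + 1·348 = 529.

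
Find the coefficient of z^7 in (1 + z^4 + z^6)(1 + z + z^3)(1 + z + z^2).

(1 + z^4 + z^6) has coefficients 1,0,0,0,1,0,1 for degrees 0…6.
(1 + z + z^3) has coefficients 1,1,0,1,0,0,0,0 for degrees 0…7.
Finally multiplying by (1 + z + z^2), the product of all factors after the first has coefficients 1,2,2,2,1,1,0,0 for degrees 0…7.
[z^7] = 1·0 + 1·2 + 1·2 = 4.

4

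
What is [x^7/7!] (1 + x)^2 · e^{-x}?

The EGF product rule gives c_7 = Σ_{k_1+k_2=7} C(7; k_1,k_2) · ∏ g_i(k_i), where (1+x)^2 gives the falling factorial (2)_k; e^{-x} gives (-1)^k.
g_1(k) for k = 0…7: 1, 2, 2, 0, 0, 0, 0, 0.
g_2(k) for k = 0…7: 1, -1, 1, -1, 1, -1, 1, -1.
c_7 = Σ_k C(7,k)·g_1(k)·g_2(7−k) = 1·1·(-1) + 7·2·1 + 21·2·(-1) = −1 + 14 − 42 = -29.

-29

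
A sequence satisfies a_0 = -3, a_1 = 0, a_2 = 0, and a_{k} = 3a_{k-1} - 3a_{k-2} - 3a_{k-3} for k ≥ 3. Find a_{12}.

The ordinary generating function has denominator 1 - 3q + 3q^2 + 3q^3.
Iterating the recurrence: a_0,…,a_{12} = -3, 0, 0, 9, 27, 54, 54, -81, -567, -1620, -2916, -2187, 7047.

7047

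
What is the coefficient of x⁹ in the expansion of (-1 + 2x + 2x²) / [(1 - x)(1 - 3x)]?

-3282

The denominator gives the recurrence a_n = 4a_(n−1) − 3a_(n−2) for n ≥ 3; the numerator fixes a_0 = -1, a_1 = -2, a_2 = -3.
Iterating: -1, -2, -3, -6, -15, -42, -123, -366, -1095, -3282, so a_9 = -3282.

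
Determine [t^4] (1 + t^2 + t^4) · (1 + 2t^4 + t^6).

3

(1 + t^2 + t^4) has coefficients 1,0,1,0,1 for degrees 0…4.
(1 + 2t^4 + t^6) has coefficients 1,0,0,0,2 for degrees 0…4.
[t^4] = 1·2 + 1·0 + 1·1 = 3.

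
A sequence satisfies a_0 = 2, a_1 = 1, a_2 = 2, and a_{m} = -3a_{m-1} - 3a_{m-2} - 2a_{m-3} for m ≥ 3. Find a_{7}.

The ordinary generating function has denominator 1 + 3y + 3y^2 + 2y^3.
Iterating the recurrence: a_0,…,a_{7} = 2, 1, 2, -13, 31, -58, 107, -209.

-209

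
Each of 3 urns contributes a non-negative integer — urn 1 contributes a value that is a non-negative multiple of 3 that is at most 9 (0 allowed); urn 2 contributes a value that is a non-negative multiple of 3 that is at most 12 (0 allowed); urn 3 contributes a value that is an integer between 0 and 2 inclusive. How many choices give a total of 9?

The generating function for the choices is (1 + t^3 + t^6 + t^9)·(1 + t^3 + t^6 + t^9 + t^12)·(1 + t + t^2); the count is [t^9].
(1 + t^3 + t^6 + t^9) has coefficients 1,0,0,1,0,0,1,0,0,1 for degrees 0…9.
(1 + t^3 + t^6 + t^9 + t^12) has coefficients 1,0,0,1,0,0,1,0,0,1 for degrees 0…9.
Finally multiplying by (1 + t + t^2), the product of all factors after the first has coefficients 1,1,1,1,1,1,1,1,1,1 for degrees 0…9.
[t^9] = 1·1 + 1·1 + 1·1 + 1·1 = 4.

4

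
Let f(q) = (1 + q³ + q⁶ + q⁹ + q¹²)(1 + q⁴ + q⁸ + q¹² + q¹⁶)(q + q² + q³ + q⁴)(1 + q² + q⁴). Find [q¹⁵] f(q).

14

(1 + q³ + q⁶ + q⁹ + q¹²) has coefficients 1,0,0,1,0,0,1,0,0,1,0,0,1 for degrees 0…12.
(1 + q⁴ + q⁸ + q¹² + q¹⁶) has coefficients 1,0,0,0,1,0,0,0,1,0,0,0,1,0,0,0 for degrees 0…15.
Multiplying by (q + q² + q³ + q⁴) gives running coefficients 0,1,1,1,1,1,1,1,1,1,1,1,1,1,1,1 for degrees 0…15.
Finally multiplying by (1 + q² + q⁴), the product of all factors after the first has coefficients 0,1,1,2,2,3,3,3,3,3,3,3,3,3,3,3 for degrees 0…15.
[q¹⁵] = 1·3 + 1·3 + 1·3 + 1·3 + 1·2 = 14.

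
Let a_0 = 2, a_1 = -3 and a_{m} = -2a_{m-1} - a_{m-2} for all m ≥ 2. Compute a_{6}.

8

The ordinary generating function has denominator 1 + 2z + z^2.
Iterating the recurrence: a_0,…,a_{6} = 2, -3, 4, -5, 6, -7, 8.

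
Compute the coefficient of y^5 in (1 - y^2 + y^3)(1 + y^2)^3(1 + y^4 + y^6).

(1 - y^2 + y^3) has coefficients 1,0,-1,1 for degrees 0…3.
(1 + y^2)^3 has coefficients 1,0,3,0,3,0 for degrees 0…5.
Finally multiplying by (1 + y^4 + y^6), the product of all factors after the first has coefficients 1,0,3,0,4,0 for degrees 0…5.
[y^5] = 1·0 − 1·0 + 1·3 = 3.

3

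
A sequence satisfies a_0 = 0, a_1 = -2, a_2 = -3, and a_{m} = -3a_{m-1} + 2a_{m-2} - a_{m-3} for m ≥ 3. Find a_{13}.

The ordinary generating function has denominator 1 + 3x - 2x^2 + x^3.
Iterating the recurrence: a_0,…,a_{13} = 0, -2, -3, 5, -19, 70, -253, 918, -3330, 12079, -43815, 158933, -576508, 2091205.

2091205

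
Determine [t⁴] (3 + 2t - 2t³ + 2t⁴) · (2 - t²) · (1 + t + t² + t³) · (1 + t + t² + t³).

17

(3 + 2t - 2t³ + 2t⁴) has coefficients 3,2,0,-2,2 for degrees 0…4.
(2 - t²) has coefficients 2,0,-1,0,0 for degrees 0…4.
Multiplying by (1 + t + t² + t³) gives running coefficients 2,2,1,1,-1 for degrees 0…4.
Finally multiplying by (1 + t + t² + t³), the product of all factors after the first has coefficients 2,4,5,6,3 for degrees 0…4.
[t⁴] = 3·3 + 2·6 − 2·4 + 2·2 = 17.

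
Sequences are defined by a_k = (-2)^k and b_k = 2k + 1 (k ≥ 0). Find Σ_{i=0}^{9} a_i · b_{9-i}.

Write out a_i and b_{9-i} for i = 0,…,9 and sum the products.
Σ = 1·19 − 2·17 + 4·15 − 8·13 + 16·11 − 32·9 + 64·7 − 128·5 + 256·3 − 512·1 = -107.

-107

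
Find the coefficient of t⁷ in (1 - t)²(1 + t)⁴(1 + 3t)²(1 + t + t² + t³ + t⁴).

-38

(1 - t)² has coefficients 1,-2,1 for degrees 0…2.
(1 + t)⁴ has coefficients 1,4,6,4,1,0,0,0 for degrees 0…7.
Multiplying by (1 + 3t)² gives running coefficients 1,10,39,76,79,42,9,0 for degrees 0…7.
Finally multiplying by (1 + t + t² + t³ + t⁴), the product of all factors after the first has coefficients 1,11,50,126,205,246,245,206 for degrees 0…7.
[t⁷] = 1·206 − 2·245 + 1·246 = -38.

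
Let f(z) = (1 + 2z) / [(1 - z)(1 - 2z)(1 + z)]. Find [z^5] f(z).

84

Partial fractions give a closed form: a_n = (-3/2)·1^n + (8/3)·2^n + (-1/6)·(-1)^n.
At n = 5: a_5 = 84.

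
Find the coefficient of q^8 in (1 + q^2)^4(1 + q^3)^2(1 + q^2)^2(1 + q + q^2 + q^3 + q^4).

(1 + q^2)^4 has coefficients 1,0,4,0,6,0,4,0,1 for degrees 0…8.
(1 + q^3)^2 has coefficients 1,0,0,2,0,0,1,0,0 for degrees 0…8.
Multiplying by (1 + q^2)^2 gives running coefficients 1,0,2,2,1,4,1,2,2 for degrees 0…8.
Finally multiplying by (1 + q + q^2 + q^3 + q^4), the product of all factors after the first has coefficients 1,1,3,5,6,9,10,10,10 for degrees 0…8.
[q^8] = 1·10 + 4·10 + 6·6 + 4·3 + 1·1 = 99.

99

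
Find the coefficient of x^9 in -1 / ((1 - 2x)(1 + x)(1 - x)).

The denominator gives the recurrence a_n = 2a_(n−1) + a_(n−2) − 2a_(n−3) for n ≥ 3; the numerator fixes a_0 = -1, a_1 = -2, a_2 = -5.
Iterating: -1, -2, -5, -10, -21, -42, -85, -170, -341, -682, so a_9 = -682.

-682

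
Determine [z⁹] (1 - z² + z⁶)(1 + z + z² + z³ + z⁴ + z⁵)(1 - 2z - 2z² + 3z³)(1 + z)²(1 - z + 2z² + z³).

(1 - z² + z⁶) has coefficients 1,0,-1,0,0,0,1 for degrees 0…6.
(1 + z + z² + z³ + z⁴ + z⁵) has coefficients 1,1,1,1,1,1,0,0,0,0 for degrees 0…9.
Multiplying by (1 - 2z - 2z² + 3z³) gives running coefficients 1,-1,-3,0,0,0,-1,1,3,0 for degrees 0…9.
Multiplying by (1 + z)² gives running coefficients 1,1,-4,-7,-3,0,-1,-1,4,7 for degrees 0…9.
Finally multiplying by (1 - z + 2z² + z³), the product of all factors after the first has coefficients 1,0,-3,0,-3,-15,-14,-3,3,0 for degrees 0…9.
[z⁹] = 1·0 − 1·(-3) + 1·0 = 3.

3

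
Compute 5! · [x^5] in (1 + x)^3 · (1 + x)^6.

15120

The EGF product rule gives c_5 = Σ_{k_1+k_2=5} C(5; k_1,k_2) · ∏ g_i(k_i), where (1+x)^3 gives the falling factorial (3)_k; (1+x)^6 gives the falling factorial (6)_k.
g_1(k) for k = 0…5: 1, 3, 6, 6, 0, 0.
g_2(k) for k = 0…5: 1, 6, 30, 120, 360, 720.
c_5 = Σ_k C(5,k)·g_1(k)·g_2(5−k) = 1·1·720 + 5·3·360 + 10·6·120 + 10·6·30 = 720 + 5400 + 7200 + 1800 = 15120.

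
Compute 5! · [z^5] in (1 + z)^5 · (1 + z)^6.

The EGF product rule gives c_5 = Σ_{k_1+k_2=5} C(5; k_1,k_2) · ∏ g_i(k_i), where (1+z)^5 gives the falling factorial (5)_k; (1+z)^6 gives the falling factorial (6)_k.
g_1(k) for k = 0…5: 1, 5, 20, 60, 120, 120.
g_2(k) for k = 0…5: 1, 6, 30, 120, 360, 720.
c_5 = Σ_k C(5,k)·g_1(k)·g_2(5−k) = 1·1·720 + 5·5·360 + 10·20·120 + 10·60·30 + 5·120·6 + 1·120·1 = 720 + 9000 + 24000 + 18000 + 3600 + 120 = 55440.

55440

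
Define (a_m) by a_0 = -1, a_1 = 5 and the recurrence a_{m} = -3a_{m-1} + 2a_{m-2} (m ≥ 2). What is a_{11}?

1577629

The ordinary generating function has denominator 1 + 3z - 2z^2.
Iterating the recurrence: a_0,…,a_{11} = -1, 5, -17, 61, -217, 773, -2753, 9805, -34921, 124373, -442961, 1577629.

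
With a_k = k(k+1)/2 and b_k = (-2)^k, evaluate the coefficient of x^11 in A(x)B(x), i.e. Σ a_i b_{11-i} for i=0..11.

328

This is [x^11] in the product of the two ordinary generating functions.
Σ = 0·(-2048) + 1·1024 + 3·(-512) + 6·256 + 10·(-128) + 15·64 + 21·(-32) + 28·16 + 36·(-8) + 45·4 + 55·(-2) + 66·1 = 328.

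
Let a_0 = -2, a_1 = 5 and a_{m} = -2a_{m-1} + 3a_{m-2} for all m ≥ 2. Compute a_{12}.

-930022

The ordinary generating function has denominator 1 + 2x - 3x^2.
Iterating the recurrence: a_0,…,a_{12} = -2, 5, -16, 47, -142, 425, -1276, 3827, -11482, 34445, -103336, 310007, -930022.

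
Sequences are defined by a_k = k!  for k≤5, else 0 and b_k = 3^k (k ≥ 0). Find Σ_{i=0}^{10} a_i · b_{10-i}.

The convolution is the x^10 coefficient of A(x)B(x).
Σ = 1·59049 + 1·19683 + 2·6561 + 6·2187 + 24·729 + 120·243 + 0·81 + 0·27 + 0·9 + 0·3 + 0·1 = 151632.

151632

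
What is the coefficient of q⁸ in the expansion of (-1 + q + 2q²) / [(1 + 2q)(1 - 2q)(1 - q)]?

The denominator gives the recurrence a_n = a_(n−1) + 4a_(n−2) − 4a_(n−3) for n ≥ 3; the numerator fixes a_0 = -1, a_1 = 0, a_2 = -2.
Iterating: -1, 0, -2, 2, -6, 10, -22, 42, -86, so a_8 = -86.

-86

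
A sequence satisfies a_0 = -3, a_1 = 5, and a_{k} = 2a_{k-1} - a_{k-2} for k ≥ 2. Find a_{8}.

61

The ordinary generating function has denominator 1 - 2z + z^2.
Iterating the recurrence: a_0,…,a_{8} = -3, 5, 13, 21, 29, 37, 45, 53, 61.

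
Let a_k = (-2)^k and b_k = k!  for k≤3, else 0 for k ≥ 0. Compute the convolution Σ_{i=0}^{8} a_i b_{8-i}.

64

The convolution is the t^8 coefficient of A(t)B(t).
Σ = 1·0 − 2·0 + 4·0 − 8·0 + 16·0 − 32·6 + 64·2 − 128·1 + 256·1 = 64.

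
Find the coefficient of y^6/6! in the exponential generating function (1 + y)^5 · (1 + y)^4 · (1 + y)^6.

3603600

The EGF product rule gives c_6 = Σ_{k_1+k_2+k_3=6} C(6; k_1,k_2,k_3) · ∏ g_i(k_i), where (1+y)^5 gives the falling factorial (5)_k; (1+y)^4 gives the falling factorial (4)_k; (1+y)^6 gives the falling factorial (6)_k.
g_1(k) for k = 0…6: 1, 5, 20, 60, 120, 120, 0.
g_2(k) for k = 0…6: 1, 4, 12, 24, 24, 0, 0.
g_3(k) for k = 0…6: 1, 6, 30, 120, 360, 720, 720.
First combine the last two factors: h(k) = Σ_j C(k,j)·g_2(j)·g_3(k−j) for k = 0…6: 1, 10, 90, 720, 5040, 30240, 151200.
c_6 = Σ_k C(6,k)·g_1(k)·h(6−k) = 1·1·151200 + 6·5·30240 + 15·20·5040 + 20·60·720 + 15·120·90 + 6·120·10 = 151200 + 907200 + 1512000 + 864000 + 162000 + 7200 = 3603600.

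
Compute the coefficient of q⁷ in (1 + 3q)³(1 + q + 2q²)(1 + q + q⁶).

10

(1 + 3q)³ has coefficients 1,9,27,27 for degrees 0…3.
(1 + q + 2q²) has coefficients 1,1,2,0,0,0,0,0 for degrees 0…7.
Finally multiplying by (1 + q + q⁶), the product of all factors after the first has coefficients 1,2,3,2,0,0,1,1 for degrees 0…7.
[q⁷] = 1·1 + 9·1 + 27·0 + 27·0 = 10.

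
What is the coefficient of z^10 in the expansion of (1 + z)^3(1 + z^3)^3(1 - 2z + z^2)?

4

(1 + z)^3 has coefficients 1,3,3,1 for degrees 0…3.
(1 + z^3)^3 has coefficients 1,0,0,3,0,0,3,0,0,1,0 for degrees 0…10.
Finally multiplying by (1 - 2z + z^2), the product of all factors after the first has coefficients 1,-2,1,3,-6,3,3,-6,3,1,-2 for degrees 0…10.
[z^10] = 1·(-2) + 3·1 + 3·3 + 1·(-6) = 4.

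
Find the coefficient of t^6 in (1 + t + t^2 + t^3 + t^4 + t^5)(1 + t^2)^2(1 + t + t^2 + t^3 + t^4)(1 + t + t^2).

(1 + t + t^2 + t^3 + t^4 + t^5) has coefficients 1,1,1,1,1,1 for degrees 0…5.
(1 + t^2)^2 has coefficients 1,0,2,0,1,0,0 for degrees 0…6.
Multiplying by (1 + t + t^2 + t^3 + t^4) gives running coefficients 1,1,3,3,4,3,3 for degrees 0…6.
Finally multiplying by (1 + t + t^2), the product of all factors after the first has coefficients 1,2,5,7,10,10,10 for degrees 0…6.
[t^6] = 1·10 + 1·10 + 1·10 + 1·7 + 1·5 + 1·2 = 44.

44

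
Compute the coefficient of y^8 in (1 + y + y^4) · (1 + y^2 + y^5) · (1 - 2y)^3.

16

(1 + y + y^4) has coefficients 1,1,0,0,1 for degrees 0…4.
(1 + y^2 + y^5) has coefficients 1,0,1,0,0,1,0,0,0 for degrees 0…8.
Finally multiplying by (1 - 2y)^3, the product of all factors after the first has coefficients 1,-6,13,-14,12,-7,-6,12,-8 for degrees 0…8.
[y^8] = 1·(-8) + 1·12 + 1·12 = 16.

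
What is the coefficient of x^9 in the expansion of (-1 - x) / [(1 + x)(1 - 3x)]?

-19683

The denominator gives the recurrence a_n = 2a_(n−1) + 3a_(n−2) for n ≥ 2; the numerator fixes a_0 = -1, a_1 = -3.
Iterating: -1, -3, -9, -27, -81, -243, -729, -2187, -6561, -19683, so a_9 = -19683.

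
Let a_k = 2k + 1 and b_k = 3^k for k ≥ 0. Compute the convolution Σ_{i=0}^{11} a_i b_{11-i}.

This is [x^11] in the product of the two ordinary generating functions.
Σ = 1·177147 + 3·59049 + 5·19683 + 7·6561 + 9·2187 + 11·729 + 13·243 + 15·81 + 17·27 + 19·9 + 21·3 + 23·1 = 531428.

531428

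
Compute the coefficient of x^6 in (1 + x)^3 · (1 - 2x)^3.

-8

(1 + x)^3 has coefficients 1,3,3,1 for degrees 0…3.
(1 - 2x)^3 has coefficients 1,-6,12,-8,0,0,0 for degrees 0…6.
[x^6] = 1·0 + 3·0 + 3·0 + 1·(-8) = -8.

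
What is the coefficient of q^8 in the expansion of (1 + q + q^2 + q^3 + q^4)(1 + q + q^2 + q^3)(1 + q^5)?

4

(1 + q + q^2 + q^3 + q^4) has coefficients 1,1,1,1,1 for degrees 0…4.
(1 + q + q^2 + q^3) has coefficients 1,1,1,1,0,0,0,0,0 for degrees 0…8.
Finally multiplying by (1 + q^5), the product of all factors after the first has coefficients 1,1,1,1,0,1,1,1,1 for degrees 0…8.
[q^8] = 1·1 + 1·1 + 1·1 + 1·1 + 1·0 = 4.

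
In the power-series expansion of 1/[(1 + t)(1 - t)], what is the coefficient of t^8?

Partial fractions give a closed form: a_n = (1/2)·(-1)^n + (1/2)·1^n.
At n = 8: a_8 = 1.

1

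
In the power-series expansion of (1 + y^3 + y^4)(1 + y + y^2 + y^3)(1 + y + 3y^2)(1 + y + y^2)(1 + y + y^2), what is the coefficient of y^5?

54

(1 + y^3 + y^4) has coefficients 1,0,0,1,1 for degrees 0…4.
(1 + y + y^2 + y^3) has coefficients 1,1,1,1,0,0 for degrees 0…5.
Multiplying by (1 + y + 3y^2) gives running coefficients 1,2,5,5,4,3 for degrees 0…5.
Multiplying by (1 + y + y^2) gives running coefficients 1,3,8,12,14,12 for degrees 0…5.
Finally multiplying by (1 + y + y^2), the product of all factors after the first has coefficients 1,4,12,23,34,38 for degrees 0…5.
[y^5] = 1·38 + 1·12 + 1·4 = 54.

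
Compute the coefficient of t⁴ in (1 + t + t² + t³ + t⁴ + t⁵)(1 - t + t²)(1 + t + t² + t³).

(1 + t + t² + t³ + t⁴ + t⁵) has coefficients 1,1,1,1,1 for degrees 0…4.
(1 - t + t²) has coefficients 1,-1,1,0,0 for degrees 0…4.
Finally multiplying by (1 + t + t² + t³), the product of all factors after the first has coefficients 1,0,1,1,0 for degrees 0…4.
[t⁴] = 1·0 + 1·1 + 1·1 + 1·0 + 1·1 = 3.

3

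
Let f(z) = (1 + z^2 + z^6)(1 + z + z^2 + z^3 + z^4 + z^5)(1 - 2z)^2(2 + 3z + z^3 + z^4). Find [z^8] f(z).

(1 + z^2 + z^6) has coefficients 1,0,1,0,0,0,1 for degrees 0…6.
(1 + z + z^2 + z^3 + z^4 + z^5) has coefficients 1,1,1,1,1,1,0,0,0 for degrees 0…8.
Multiplying by (1 - 2z)^2 gives running coefficients 1,-3,1,1,1,1,0,4,0 for degrees 0…8.
Finally multiplying by (2 + 3z + z^3 + z^4), the product of all factors after the first has coefficients 2,-3,-7,6,3,3,5,10,14 for degrees 0…8.
[z^8] = 1·14 + 1·5 + 1·(-7) = 12.

12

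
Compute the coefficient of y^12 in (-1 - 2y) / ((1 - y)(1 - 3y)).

Partial fractions give a closed form: a_n = (3/2)·1^n + (-5/2)·3^n.
At n = 12: a_12 = -1328601.

-1328601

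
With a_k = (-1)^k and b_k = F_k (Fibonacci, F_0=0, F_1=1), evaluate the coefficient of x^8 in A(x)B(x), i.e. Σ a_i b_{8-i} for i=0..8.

12

Write out a_i and b_{8-i} for i = 0,…,8 and sum the products.
Σ = 1·21 − 1·13 + 1·8 − 1·5 + 1·3 − 1·2 + 1·1 − 1·1 + 1·0 = 12.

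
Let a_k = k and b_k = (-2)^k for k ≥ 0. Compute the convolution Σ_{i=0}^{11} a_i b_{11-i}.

459

Write out a_i and b_{11-i} for i = 0,…,11 and sum the products.
Σ = 0·(-2048) + 1·1024 + 2·(-512) + 3·256 + 4·(-128) + 5·64 + 6·(-32) + 7·16 + 8·(-8) + 9·4 + 10·(-2) + 11·1 = 459.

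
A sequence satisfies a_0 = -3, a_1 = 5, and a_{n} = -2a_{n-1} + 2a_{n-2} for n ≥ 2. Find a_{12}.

-359232

The ordinary generating function has denominator 1 + 2z - 2z^2.
Iterating the recurrence: a_0,…,a_{12} = -3, 5, -16, 42, -116, 316, -864, 2360, -6448, 17616, -48128, 131488, -359232.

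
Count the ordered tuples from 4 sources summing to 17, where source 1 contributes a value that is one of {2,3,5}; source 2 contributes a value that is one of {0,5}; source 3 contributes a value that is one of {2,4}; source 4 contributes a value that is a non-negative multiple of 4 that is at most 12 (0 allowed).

The generating function for the choices is (t^2 + t^3 + t^5)·(1 + t^5)·(t^2 + t^4)·(1 + t^4 + t^8 + t^12); the count is [t^17].
(t^2 + t^3 + t^5) has coefficients 0,0,1,1,0,1 for degrees 0…5.
(1 + t^5) has coefficients 1,0,0,0,0,1,0,0,0,0,0,0,0,0,0,0,0,0 for degrees 0…17.
Multiplying by (t^2 + t^4) gives running coefficients 0,0,1,0,1,0,0,1,0,1,0,0,0,0,0,0,0,0 for degrees 0…17.
Finally multiplying by (1 + t^4 + t^8 + t^12), the product of all factors after the first has coefficients 0,0,1,0,1,0,1,1,1,1,1,1,1,1,1,1,1,1 for degrees 0…17.
[t^17] = 1·1 + 1·1 + 1·1 = 3.

3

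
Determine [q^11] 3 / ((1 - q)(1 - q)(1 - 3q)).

The denominator gives the recurrence a_n = 5a_(n−1) − 7a_(n−2) + 3a_(n−3) for n ≥ 3; the numerator fixes a_0 = 3, a_1 = 15, a_2 = 54.
Iterating: 3, 15, 54, 174, 537, 1629, 4908, 14748, 44271, 132843, 398562, 1195722, so a_11 = 1195722.

1195722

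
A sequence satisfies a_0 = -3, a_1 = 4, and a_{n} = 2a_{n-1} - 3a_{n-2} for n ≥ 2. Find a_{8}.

The ordinary generating function has denominator 1 - 2x + 3x^2.
Iterating the recurrence: a_0,…,a_{8} = -3, 4, 17, 22, -7, -80, -139, -38, 341.

341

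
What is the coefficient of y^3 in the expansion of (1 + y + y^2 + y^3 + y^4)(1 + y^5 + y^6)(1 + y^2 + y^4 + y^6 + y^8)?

2

(1 + y + y^2 + y^3 + y^4) has coefficients 1,1,1,1 for degrees 0…3.
(1 + y^5 + y^6) has coefficients 1,0,0,0 for degrees 0…3.
Finally multiplying by (1 + y^2 + y^4 + y^6 + y^8), the product of all factors after the first has coefficients 1,0,1,0 for degrees 0…3.
[y^3] = 1·0 + 1·1 + 1·0 + 1·1 = 2.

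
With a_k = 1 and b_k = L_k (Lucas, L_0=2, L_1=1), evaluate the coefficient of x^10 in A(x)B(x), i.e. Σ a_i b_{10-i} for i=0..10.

321

Write out a_i and b_{10-i} for i = 0,…,10 and sum the products.
Σ = 1·123 + 1·76 + 1·47 + 1·29 + 1·18 + 1·11 + 1·7 + 1·4 + 1·3 + 1·1 + 1·2 = 321.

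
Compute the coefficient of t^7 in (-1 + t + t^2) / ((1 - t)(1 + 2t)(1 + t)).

213

Partial fractions give a closed form: a_n = (1/6)·1^n + (-5/3)·(-2)^n + (1/2)·(-1)^n.
At n = 7: a_7 = 213.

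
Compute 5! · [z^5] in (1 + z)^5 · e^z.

The EGF product rule gives c_5 = Σ_{k_1+k_2=5} C(5; k_1,k_2) · ∏ g_i(k_i), where (1+z)^5 gives the falling factorial (5)_k; e^z gives (1)^k.
g_1(k) for k = 0…5: 1, 5, 20, 60, 120, 120.
g_2(k) for k = 0…5: 1, 1, 1, 1, 1, 1.
c_5 = Σ_k C(5,k)·g_1(k)·g_2(5−k) = 1·1·1 + 5·5·1 + 10·20·1 + 10·60·1 + 5·120·1 + 1·120·1 = 1 + 25 + 200 + 600 + 600 + 120 = 1546.

1546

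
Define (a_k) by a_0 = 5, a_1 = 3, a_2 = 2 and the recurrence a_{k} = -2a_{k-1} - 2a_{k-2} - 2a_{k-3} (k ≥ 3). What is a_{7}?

-68

The ordinary generating function has denominator 1 + 2q + 2q^2 + 2q^3.
Iterating the recurrence: a_0,…,a_{7} = 5, 3, 2, -20, 30, -24, 28, -68.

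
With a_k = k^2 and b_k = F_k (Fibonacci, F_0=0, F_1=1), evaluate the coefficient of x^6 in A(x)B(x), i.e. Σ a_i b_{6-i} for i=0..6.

This is [x^6] in the product of the two ordinary generating functions.
Σ = 0·8 + 1·5 + 4·3 + 9·2 + 16·1 + 25·1 + 36·0 = 76.

76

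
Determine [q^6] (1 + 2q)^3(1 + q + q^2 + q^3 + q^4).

(1 + 2q)^3 has coefficients 1,6,12,8 for degrees 0…3.
(1 + q + q^2 + q^3 + q^4) has coefficients 1,1,1,1,1,0,0 for degrees 0…6.
[q^6] = 1·0 + 6·0 + 12·1 + 8·1 = 20.

20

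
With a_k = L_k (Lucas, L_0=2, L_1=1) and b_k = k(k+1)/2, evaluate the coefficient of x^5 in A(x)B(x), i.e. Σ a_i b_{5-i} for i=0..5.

This is [x^5] in the product of the two ordinary generating functions.
Σ = 2·15 + 1·10 + 3·6 + 4·3 + 7·1 + 11·0 = 77.

77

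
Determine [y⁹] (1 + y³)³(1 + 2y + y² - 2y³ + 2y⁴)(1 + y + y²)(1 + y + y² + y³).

(1 + y³)³ has coefficients 1,0,0,3,0,0,3,0,0,1 for degrees 0…9.
(1 + 2y + y² - 2y³ + 2y⁴) has coefficients 1,2,1,-2,2,0,0,0,0,0 for degrees 0…9.
Multiplying by (1 + y + y²) gives running coefficients 1,3,4,1,1,0,2,0,0,0 for degrees 0…9.
Finally multiplying by (1 + y + y² + y³), the product of all factors after the first has coefficients 1,4,8,9,9,6,4,3,2,2 for degrees 0…9.
[y⁹] = 1·2 + 3·4 + 3·9 + 1·1 = 42.

42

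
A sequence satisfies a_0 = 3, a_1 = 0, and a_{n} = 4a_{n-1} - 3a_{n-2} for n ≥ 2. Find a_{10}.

The ordinary generating function has denominator 1 - 4z + 3z^2.
Iterating the recurrence: a_0,…,a_{10} = 3, 0, -9, -36, -117, -360, -1089, -3276, -9837, -29520, -88569.

-88569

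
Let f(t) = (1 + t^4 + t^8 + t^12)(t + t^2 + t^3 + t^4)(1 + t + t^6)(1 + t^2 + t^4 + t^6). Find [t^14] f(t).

(1 + t^4 + t^8 + t^12) has coefficients 1,0,0,0,1,0,0,0,1,0,0,0,1 for degrees 0…12.
(t + t^2 + t^3 + t^4) has coefficients 0,1,1,1,1,0,0,0,0,0,0,0,0,0,0 for degrees 0…14.
Multiplying by (1 + t + t^6) gives running coefficients 0,1,2,2,2,1,0,1,1,1,1,0,0,0,0 for degrees 0…14.
Finally multiplying by (1 + t^2 + t^4 + t^6), the product of all factors after the first has coefficients 0,1,2,3,4,4,4,5,5,5,4,3,2,2,2 for degrees 0…14.
[t^14] = 1·2 + 1·4 + 1·4 + 1·2 = 12.

12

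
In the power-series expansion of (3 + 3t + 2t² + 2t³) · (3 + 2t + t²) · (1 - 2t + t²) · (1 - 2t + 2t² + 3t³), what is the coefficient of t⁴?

(3 + 3t + 2t² + 2t³) has coefficients 3,3,2,2 for degrees 0…3.
(3 + 2t + t²) has coefficients 3,2,1,0,0 for degrees 0…4.
Multiplying by (1 - 2t + t²) gives running coefficients 3,-4,0,0,1 for degrees 0…4.
Finally multiplying by (1 - 2t + 2t² + 3t³), the product of all factors after the first has coefficients 3,-10,14,1,-11 for degrees 0…4.
[t⁴] = 3·(-11) + 3·1 + 2·14 + 2·(-10) = -22.

-22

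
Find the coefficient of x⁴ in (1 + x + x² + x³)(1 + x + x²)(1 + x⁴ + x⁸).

(1 + x + x² + x³) has coefficients 1,1,1,1 for degrees 0…3.
(1 + x + x²) has coefficients 1,1,1,0,0 for degrees 0…4.
Finally multiplying by (1 + x⁴ + x⁸), the product of all factors after the first has coefficients 1,1,1,0,1 for degrees 0…4.
[x⁴] = 1·1 + 1·0 + 1·1 + 1·1 = 3.

3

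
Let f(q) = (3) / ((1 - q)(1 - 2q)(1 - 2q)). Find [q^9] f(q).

27651

The denominator gives the recurrence a_n = 5a_(n−1) − 8a_(n−2) + 4a_(n−3) for n ≥ 3; the numerator fixes a_0 = 3, a_1 = 15, a_2 = 51.
Iterating: 3, 15, 51, 147, 387, 963, 2307, 5379, 12291, 27651, so a_9 = 27651.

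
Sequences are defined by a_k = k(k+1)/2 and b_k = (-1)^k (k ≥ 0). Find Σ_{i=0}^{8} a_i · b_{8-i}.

The convolution is the x^8 coefficient of A(x)B(x).
Σ = 0·1 + 1·(-1) + 3·1 + 6·(-1) + 10·1 + 15·(-1) + 21·1 + 28·(-1) + 36·1 = 20.

20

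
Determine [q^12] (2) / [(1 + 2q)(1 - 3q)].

The denominator gives the recurrence a_n = a_(n−1) + 6a_(n−2) for n ≥ 3; the numerator fixes a_0 = 2, a_1 = 2, a_2 = 14.
Iterating: 2, 2, 14, 26, 110, 266, 926, 2522, 8078, 23210, 71678, 210938, 641006, so a_12 = 641006.

641006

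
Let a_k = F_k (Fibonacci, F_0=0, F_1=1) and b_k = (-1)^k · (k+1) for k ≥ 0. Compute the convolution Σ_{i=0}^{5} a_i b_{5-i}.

Write out a_i and b_{5-i} for i = 0,…,5 and sum the products.
Σ = 0·(-6) + 1·5 + 1·(-4) + 2·3 + 3·(-2) + 5·1 = 6.

6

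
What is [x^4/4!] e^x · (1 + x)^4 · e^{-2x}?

The EGF product rule gives c_4 = Σ_{k_1+k_2+k_3=4} C(4; k_1,k_2,k_3) · ∏ g_i(k_i), where e^x gives (1)^k; (1+x)^4 gives the falling factorial (4)_k; e^{-2x} gives (-2)^k.
g_1(k) for k = 0…4: 1, 1, 1, 1, 1.
g_2(k) for k = 0…4: 1, 4, 12, 24, 24.
g_3(k) for k = 0…4: 1, -2, 4, -8, 16.
First combine the last two factors: h(k) = Σ_j C(k,j)·g_2(j)·g_3(k−j) for k = 0…4: 1, 2, 0, -8, 8.
c_4 = Σ_k C(4,k)·g_1(k)·h(4−k) = 1·1·8 + 4·1·(-8) + 4·1·2 + 1·1·1 = 8 − 32 + 8 + 1 = -15.

-15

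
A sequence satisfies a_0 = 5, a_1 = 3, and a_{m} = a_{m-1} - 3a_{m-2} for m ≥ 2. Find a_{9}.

The ordinary generating function has denominator 1 - y + 3y^2.
Iterating the recurrence: a_0,…,a_{9} = 5, 3, -12, -21, 15, 78, 33, -201, -300, 303.

303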